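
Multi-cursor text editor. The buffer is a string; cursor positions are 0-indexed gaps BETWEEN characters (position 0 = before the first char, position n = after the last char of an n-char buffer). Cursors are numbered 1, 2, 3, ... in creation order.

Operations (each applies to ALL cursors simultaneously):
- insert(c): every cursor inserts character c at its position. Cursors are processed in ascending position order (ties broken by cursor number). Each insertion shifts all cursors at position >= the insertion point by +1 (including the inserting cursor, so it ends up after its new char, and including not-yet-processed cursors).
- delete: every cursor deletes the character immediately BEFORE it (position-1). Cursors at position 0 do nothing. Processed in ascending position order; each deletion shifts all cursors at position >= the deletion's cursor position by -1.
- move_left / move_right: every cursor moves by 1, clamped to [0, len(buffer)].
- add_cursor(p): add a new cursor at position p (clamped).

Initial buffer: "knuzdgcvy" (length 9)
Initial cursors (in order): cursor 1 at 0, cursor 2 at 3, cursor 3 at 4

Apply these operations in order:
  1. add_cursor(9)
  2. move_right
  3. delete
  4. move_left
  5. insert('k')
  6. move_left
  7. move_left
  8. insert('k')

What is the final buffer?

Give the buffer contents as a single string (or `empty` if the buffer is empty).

Answer: kknkkkkugkckv

Derivation:
After op 1 (add_cursor(9)): buffer="knuzdgcvy" (len 9), cursors c1@0 c2@3 c3@4 c4@9, authorship .........
After op 2 (move_right): buffer="knuzdgcvy" (len 9), cursors c1@1 c2@4 c3@5 c4@9, authorship .........
After op 3 (delete): buffer="nugcv" (len 5), cursors c1@0 c2@2 c3@2 c4@5, authorship .....
After op 4 (move_left): buffer="nugcv" (len 5), cursors c1@0 c2@1 c3@1 c4@4, authorship .....
After op 5 (insert('k')): buffer="knkkugckv" (len 9), cursors c1@1 c2@4 c3@4 c4@8, authorship 1.23...4.
After op 6 (move_left): buffer="knkkugckv" (len 9), cursors c1@0 c2@3 c3@3 c4@7, authorship 1.23...4.
After op 7 (move_left): buffer="knkkugckv" (len 9), cursors c1@0 c2@2 c3@2 c4@6, authorship 1.23...4.
After op 8 (insert('k')): buffer="kknkkkkugkckv" (len 13), cursors c1@1 c2@5 c3@5 c4@10, authorship 11.2323..4.4.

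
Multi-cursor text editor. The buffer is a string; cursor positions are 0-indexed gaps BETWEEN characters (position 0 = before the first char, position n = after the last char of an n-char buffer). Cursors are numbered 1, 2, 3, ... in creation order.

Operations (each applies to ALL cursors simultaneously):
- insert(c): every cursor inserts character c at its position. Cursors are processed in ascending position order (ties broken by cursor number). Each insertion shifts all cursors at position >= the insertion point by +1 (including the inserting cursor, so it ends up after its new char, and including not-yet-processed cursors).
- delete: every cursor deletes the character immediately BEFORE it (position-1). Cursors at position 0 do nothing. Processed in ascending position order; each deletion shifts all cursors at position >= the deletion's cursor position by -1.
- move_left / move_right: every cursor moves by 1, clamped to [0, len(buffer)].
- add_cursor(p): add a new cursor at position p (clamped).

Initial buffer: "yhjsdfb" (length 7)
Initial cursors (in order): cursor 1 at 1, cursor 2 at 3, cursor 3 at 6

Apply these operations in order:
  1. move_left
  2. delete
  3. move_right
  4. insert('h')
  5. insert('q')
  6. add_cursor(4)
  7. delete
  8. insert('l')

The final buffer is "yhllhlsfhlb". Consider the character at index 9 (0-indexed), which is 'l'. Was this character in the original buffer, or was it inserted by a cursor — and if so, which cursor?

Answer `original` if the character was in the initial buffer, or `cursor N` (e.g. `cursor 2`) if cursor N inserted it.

Answer: cursor 3

Derivation:
After op 1 (move_left): buffer="yhjsdfb" (len 7), cursors c1@0 c2@2 c3@5, authorship .......
After op 2 (delete): buffer="yjsfb" (len 5), cursors c1@0 c2@1 c3@3, authorship .....
After op 3 (move_right): buffer="yjsfb" (len 5), cursors c1@1 c2@2 c3@4, authorship .....
After op 4 (insert('h')): buffer="yhjhsfhb" (len 8), cursors c1@2 c2@4 c3@7, authorship .1.2..3.
After op 5 (insert('q')): buffer="yhqjhqsfhqb" (len 11), cursors c1@3 c2@6 c3@10, authorship .11.22..33.
After op 6 (add_cursor(4)): buffer="yhqjhqsfhqb" (len 11), cursors c1@3 c4@4 c2@6 c3@10, authorship .11.22..33.
After op 7 (delete): buffer="yhhsfhb" (len 7), cursors c1@2 c4@2 c2@3 c3@6, authorship .12..3.
After op 8 (insert('l')): buffer="yhllhlsfhlb" (len 11), cursors c1@4 c4@4 c2@6 c3@10, authorship .11422..33.
Authorship (.=original, N=cursor N): . 1 1 4 2 2 . . 3 3 .
Index 9: author = 3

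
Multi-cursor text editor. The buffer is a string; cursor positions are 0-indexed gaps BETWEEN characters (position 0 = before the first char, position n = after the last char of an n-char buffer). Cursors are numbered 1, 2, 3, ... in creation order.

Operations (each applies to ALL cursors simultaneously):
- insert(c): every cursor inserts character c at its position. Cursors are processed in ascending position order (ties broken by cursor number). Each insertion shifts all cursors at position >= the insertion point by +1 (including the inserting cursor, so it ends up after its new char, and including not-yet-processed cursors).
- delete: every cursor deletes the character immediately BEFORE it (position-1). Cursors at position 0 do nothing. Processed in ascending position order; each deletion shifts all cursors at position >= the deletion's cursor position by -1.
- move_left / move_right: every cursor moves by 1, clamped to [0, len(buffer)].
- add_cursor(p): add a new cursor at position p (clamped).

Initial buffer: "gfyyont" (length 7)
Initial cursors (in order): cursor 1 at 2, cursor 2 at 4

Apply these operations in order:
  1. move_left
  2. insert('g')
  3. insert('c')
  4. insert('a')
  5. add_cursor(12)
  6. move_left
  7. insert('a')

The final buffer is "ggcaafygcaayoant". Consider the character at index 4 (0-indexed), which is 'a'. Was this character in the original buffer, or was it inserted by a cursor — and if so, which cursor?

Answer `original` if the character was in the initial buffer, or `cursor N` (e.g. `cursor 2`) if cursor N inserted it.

After op 1 (move_left): buffer="gfyyont" (len 7), cursors c1@1 c2@3, authorship .......
After op 2 (insert('g')): buffer="ggfygyont" (len 9), cursors c1@2 c2@5, authorship .1..2....
After op 3 (insert('c')): buffer="ggcfygcyont" (len 11), cursors c1@3 c2@7, authorship .11..22....
After op 4 (insert('a')): buffer="ggcafygcayont" (len 13), cursors c1@4 c2@9, authorship .111..222....
After op 5 (add_cursor(12)): buffer="ggcafygcayont" (len 13), cursors c1@4 c2@9 c3@12, authorship .111..222....
After op 6 (move_left): buffer="ggcafygcayont" (len 13), cursors c1@3 c2@8 c3@11, authorship .111..222....
After op 7 (insert('a')): buffer="ggcaafygcaayoant" (len 16), cursors c1@4 c2@10 c3@14, authorship .1111..2222..3..
Authorship (.=original, N=cursor N): . 1 1 1 1 . . 2 2 2 2 . . 3 . .
Index 4: author = 1

Answer: cursor 1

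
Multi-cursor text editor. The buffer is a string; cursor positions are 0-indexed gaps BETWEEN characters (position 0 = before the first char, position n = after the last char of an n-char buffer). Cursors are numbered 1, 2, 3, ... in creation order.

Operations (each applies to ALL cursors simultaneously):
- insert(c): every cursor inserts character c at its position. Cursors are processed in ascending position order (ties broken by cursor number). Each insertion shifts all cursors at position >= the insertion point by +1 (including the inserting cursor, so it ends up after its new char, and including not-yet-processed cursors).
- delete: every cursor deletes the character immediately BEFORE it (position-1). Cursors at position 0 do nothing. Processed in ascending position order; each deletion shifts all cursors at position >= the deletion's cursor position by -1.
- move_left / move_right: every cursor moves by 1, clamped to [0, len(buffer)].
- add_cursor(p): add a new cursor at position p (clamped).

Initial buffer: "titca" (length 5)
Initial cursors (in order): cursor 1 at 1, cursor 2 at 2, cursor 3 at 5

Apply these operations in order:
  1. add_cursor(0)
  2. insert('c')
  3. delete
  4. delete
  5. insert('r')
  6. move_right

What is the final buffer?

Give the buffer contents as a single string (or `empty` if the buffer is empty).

Answer: rrrtcr

Derivation:
After op 1 (add_cursor(0)): buffer="titca" (len 5), cursors c4@0 c1@1 c2@2 c3@5, authorship .....
After op 2 (insert('c')): buffer="ctcictcac" (len 9), cursors c4@1 c1@3 c2@5 c3@9, authorship 4.1.2...3
After op 3 (delete): buffer="titca" (len 5), cursors c4@0 c1@1 c2@2 c3@5, authorship .....
After op 4 (delete): buffer="tc" (len 2), cursors c1@0 c2@0 c4@0 c3@2, authorship ..
After op 5 (insert('r')): buffer="rrrtcr" (len 6), cursors c1@3 c2@3 c4@3 c3@6, authorship 124..3
After op 6 (move_right): buffer="rrrtcr" (len 6), cursors c1@4 c2@4 c4@4 c3@6, authorship 124..3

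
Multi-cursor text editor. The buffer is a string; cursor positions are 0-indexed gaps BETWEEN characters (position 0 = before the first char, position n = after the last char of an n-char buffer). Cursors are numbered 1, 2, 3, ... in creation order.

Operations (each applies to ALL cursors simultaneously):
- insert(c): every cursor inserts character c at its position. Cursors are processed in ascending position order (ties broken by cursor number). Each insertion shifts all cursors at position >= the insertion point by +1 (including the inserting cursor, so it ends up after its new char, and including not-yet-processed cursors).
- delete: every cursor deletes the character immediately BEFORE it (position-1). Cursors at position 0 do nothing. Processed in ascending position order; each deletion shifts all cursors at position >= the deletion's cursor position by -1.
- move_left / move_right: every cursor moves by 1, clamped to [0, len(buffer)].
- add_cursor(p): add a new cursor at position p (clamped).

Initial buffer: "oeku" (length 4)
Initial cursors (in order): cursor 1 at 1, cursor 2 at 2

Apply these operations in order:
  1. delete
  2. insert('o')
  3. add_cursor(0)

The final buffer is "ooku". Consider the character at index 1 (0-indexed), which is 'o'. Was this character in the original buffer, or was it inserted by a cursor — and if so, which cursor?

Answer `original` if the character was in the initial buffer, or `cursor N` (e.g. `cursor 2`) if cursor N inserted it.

Answer: cursor 2

Derivation:
After op 1 (delete): buffer="ku" (len 2), cursors c1@0 c2@0, authorship ..
After op 2 (insert('o')): buffer="ooku" (len 4), cursors c1@2 c2@2, authorship 12..
After op 3 (add_cursor(0)): buffer="ooku" (len 4), cursors c3@0 c1@2 c2@2, authorship 12..
Authorship (.=original, N=cursor N): 1 2 . .
Index 1: author = 2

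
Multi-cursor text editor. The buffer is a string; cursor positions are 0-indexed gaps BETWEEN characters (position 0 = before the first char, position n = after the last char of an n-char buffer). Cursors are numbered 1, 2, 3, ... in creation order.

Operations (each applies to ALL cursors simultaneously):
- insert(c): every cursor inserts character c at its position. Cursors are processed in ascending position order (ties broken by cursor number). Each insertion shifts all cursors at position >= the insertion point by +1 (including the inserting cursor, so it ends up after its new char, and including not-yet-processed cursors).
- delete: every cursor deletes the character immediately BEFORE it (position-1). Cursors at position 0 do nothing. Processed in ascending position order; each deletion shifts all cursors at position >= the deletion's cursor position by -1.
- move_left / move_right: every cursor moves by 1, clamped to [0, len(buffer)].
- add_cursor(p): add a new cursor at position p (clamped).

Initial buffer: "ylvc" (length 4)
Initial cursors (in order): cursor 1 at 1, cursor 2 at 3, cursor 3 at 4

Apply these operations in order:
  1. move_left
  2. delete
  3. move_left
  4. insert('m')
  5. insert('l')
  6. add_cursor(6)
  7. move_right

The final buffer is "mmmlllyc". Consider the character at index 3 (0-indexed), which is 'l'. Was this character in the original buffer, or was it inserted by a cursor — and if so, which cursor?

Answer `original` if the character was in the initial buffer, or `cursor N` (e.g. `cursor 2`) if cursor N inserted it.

Answer: cursor 1

Derivation:
After op 1 (move_left): buffer="ylvc" (len 4), cursors c1@0 c2@2 c3@3, authorship ....
After op 2 (delete): buffer="yc" (len 2), cursors c1@0 c2@1 c3@1, authorship ..
After op 3 (move_left): buffer="yc" (len 2), cursors c1@0 c2@0 c3@0, authorship ..
After op 4 (insert('m')): buffer="mmmyc" (len 5), cursors c1@3 c2@3 c3@3, authorship 123..
After op 5 (insert('l')): buffer="mmmlllyc" (len 8), cursors c1@6 c2@6 c3@6, authorship 123123..
After op 6 (add_cursor(6)): buffer="mmmlllyc" (len 8), cursors c1@6 c2@6 c3@6 c4@6, authorship 123123..
After op 7 (move_right): buffer="mmmlllyc" (len 8), cursors c1@7 c2@7 c3@7 c4@7, authorship 123123..
Authorship (.=original, N=cursor N): 1 2 3 1 2 3 . .
Index 3: author = 1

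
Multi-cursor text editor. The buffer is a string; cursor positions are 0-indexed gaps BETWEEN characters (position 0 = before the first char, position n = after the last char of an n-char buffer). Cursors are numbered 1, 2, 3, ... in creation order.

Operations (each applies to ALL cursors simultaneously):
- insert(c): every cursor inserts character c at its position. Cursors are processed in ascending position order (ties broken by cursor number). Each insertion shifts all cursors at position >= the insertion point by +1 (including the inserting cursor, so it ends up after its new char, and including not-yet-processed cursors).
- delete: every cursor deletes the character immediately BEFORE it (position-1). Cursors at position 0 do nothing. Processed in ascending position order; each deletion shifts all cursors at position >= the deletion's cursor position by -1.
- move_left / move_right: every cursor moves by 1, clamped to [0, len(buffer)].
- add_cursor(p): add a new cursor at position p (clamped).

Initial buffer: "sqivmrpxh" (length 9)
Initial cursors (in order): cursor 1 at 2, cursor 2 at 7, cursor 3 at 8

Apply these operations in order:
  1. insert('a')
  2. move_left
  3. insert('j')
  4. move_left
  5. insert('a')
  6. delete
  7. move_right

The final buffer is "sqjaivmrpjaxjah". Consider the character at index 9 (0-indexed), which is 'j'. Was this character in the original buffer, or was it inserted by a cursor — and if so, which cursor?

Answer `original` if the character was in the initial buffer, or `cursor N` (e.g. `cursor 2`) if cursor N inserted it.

After op 1 (insert('a')): buffer="sqaivmrpaxah" (len 12), cursors c1@3 c2@9 c3@11, authorship ..1.....2.3.
After op 2 (move_left): buffer="sqaivmrpaxah" (len 12), cursors c1@2 c2@8 c3@10, authorship ..1.....2.3.
After op 3 (insert('j')): buffer="sqjaivmrpjaxjah" (len 15), cursors c1@3 c2@10 c3@13, authorship ..11.....22.33.
After op 4 (move_left): buffer="sqjaivmrpjaxjah" (len 15), cursors c1@2 c2@9 c3@12, authorship ..11.....22.33.
After op 5 (insert('a')): buffer="sqajaivmrpajaxajah" (len 18), cursors c1@3 c2@11 c3@15, authorship ..111.....222.333.
After op 6 (delete): buffer="sqjaivmrpjaxjah" (len 15), cursors c1@2 c2@9 c3@12, authorship ..11.....22.33.
After op 7 (move_right): buffer="sqjaivmrpjaxjah" (len 15), cursors c1@3 c2@10 c3@13, authorship ..11.....22.33.
Authorship (.=original, N=cursor N): . . 1 1 . . . . . 2 2 . 3 3 .
Index 9: author = 2

Answer: cursor 2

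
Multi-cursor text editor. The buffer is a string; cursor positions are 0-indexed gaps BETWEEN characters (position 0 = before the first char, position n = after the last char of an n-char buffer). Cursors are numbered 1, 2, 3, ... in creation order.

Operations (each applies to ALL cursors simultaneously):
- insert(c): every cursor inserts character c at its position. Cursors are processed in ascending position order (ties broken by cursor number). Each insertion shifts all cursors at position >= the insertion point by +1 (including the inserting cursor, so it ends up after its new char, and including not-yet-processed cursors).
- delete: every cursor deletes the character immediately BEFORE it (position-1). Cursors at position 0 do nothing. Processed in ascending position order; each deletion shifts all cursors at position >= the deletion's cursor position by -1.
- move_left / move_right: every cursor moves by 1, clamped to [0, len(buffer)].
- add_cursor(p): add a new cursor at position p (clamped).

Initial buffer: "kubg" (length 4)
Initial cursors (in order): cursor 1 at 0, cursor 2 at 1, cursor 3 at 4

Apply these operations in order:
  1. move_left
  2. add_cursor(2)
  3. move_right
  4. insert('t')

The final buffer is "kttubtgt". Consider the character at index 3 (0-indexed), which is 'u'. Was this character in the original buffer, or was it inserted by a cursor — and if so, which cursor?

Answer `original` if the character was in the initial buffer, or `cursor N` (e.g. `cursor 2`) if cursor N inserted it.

Answer: original

Derivation:
After op 1 (move_left): buffer="kubg" (len 4), cursors c1@0 c2@0 c3@3, authorship ....
After op 2 (add_cursor(2)): buffer="kubg" (len 4), cursors c1@0 c2@0 c4@2 c3@3, authorship ....
After op 3 (move_right): buffer="kubg" (len 4), cursors c1@1 c2@1 c4@3 c3@4, authorship ....
After op 4 (insert('t')): buffer="kttubtgt" (len 8), cursors c1@3 c2@3 c4@6 c3@8, authorship .12..4.3
Authorship (.=original, N=cursor N): . 1 2 . . 4 . 3
Index 3: author = original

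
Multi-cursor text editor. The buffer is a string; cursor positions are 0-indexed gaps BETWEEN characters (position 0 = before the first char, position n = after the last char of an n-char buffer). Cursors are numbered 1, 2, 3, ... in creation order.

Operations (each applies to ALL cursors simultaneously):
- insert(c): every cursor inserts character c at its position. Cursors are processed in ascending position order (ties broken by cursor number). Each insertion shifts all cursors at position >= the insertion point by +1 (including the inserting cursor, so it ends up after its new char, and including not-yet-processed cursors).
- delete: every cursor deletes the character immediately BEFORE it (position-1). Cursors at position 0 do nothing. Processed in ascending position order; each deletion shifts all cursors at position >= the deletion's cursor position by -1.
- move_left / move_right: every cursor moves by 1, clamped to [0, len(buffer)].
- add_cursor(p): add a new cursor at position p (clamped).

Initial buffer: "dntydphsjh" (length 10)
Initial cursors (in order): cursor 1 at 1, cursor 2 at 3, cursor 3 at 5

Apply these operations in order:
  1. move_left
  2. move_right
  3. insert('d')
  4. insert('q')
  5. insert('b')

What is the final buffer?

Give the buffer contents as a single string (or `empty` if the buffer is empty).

Answer: ddqbntdqbyddqbphsjh

Derivation:
After op 1 (move_left): buffer="dntydphsjh" (len 10), cursors c1@0 c2@2 c3@4, authorship ..........
After op 2 (move_right): buffer="dntydphsjh" (len 10), cursors c1@1 c2@3 c3@5, authorship ..........
After op 3 (insert('d')): buffer="ddntdyddphsjh" (len 13), cursors c1@2 c2@5 c3@8, authorship .1..2..3.....
After op 4 (insert('q')): buffer="ddqntdqyddqphsjh" (len 16), cursors c1@3 c2@7 c3@11, authorship .11..22..33.....
After op 5 (insert('b')): buffer="ddqbntdqbyddqbphsjh" (len 19), cursors c1@4 c2@9 c3@14, authorship .111..222..333.....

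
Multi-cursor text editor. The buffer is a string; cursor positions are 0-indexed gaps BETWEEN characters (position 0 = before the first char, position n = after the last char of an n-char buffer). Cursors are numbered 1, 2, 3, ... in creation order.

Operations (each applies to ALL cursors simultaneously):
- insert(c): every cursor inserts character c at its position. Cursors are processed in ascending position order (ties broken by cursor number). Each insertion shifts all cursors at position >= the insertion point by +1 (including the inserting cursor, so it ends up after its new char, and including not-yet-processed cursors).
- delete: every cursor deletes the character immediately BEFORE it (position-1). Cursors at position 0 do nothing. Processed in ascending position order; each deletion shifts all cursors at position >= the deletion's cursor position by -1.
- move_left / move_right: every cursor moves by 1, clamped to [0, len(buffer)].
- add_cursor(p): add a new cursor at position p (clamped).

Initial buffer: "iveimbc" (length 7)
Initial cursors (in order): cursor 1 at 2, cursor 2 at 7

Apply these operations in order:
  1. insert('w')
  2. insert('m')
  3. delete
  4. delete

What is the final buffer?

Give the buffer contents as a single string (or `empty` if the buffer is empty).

Answer: iveimbc

Derivation:
After op 1 (insert('w')): buffer="ivweimbcw" (len 9), cursors c1@3 c2@9, authorship ..1.....2
After op 2 (insert('m')): buffer="ivwmeimbcwm" (len 11), cursors c1@4 c2@11, authorship ..11.....22
After op 3 (delete): buffer="ivweimbcw" (len 9), cursors c1@3 c2@9, authorship ..1.....2
After op 4 (delete): buffer="iveimbc" (len 7), cursors c1@2 c2@7, authorship .......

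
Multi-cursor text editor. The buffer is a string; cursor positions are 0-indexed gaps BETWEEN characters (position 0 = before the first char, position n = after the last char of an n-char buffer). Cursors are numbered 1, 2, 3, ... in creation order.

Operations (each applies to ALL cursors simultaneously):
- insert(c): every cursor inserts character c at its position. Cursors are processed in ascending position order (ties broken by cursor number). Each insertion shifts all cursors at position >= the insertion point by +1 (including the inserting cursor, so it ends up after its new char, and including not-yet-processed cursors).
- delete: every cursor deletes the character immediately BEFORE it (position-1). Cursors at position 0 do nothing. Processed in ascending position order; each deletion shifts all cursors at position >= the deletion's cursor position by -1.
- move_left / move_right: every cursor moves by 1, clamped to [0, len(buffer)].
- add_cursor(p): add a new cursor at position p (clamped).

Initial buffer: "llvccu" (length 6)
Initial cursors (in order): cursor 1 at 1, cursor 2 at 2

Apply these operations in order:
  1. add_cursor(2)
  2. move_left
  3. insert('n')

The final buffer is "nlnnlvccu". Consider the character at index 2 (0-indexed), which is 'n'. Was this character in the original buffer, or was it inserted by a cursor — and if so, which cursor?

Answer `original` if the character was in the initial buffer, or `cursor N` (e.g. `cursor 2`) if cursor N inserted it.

After op 1 (add_cursor(2)): buffer="llvccu" (len 6), cursors c1@1 c2@2 c3@2, authorship ......
After op 2 (move_left): buffer="llvccu" (len 6), cursors c1@0 c2@1 c3@1, authorship ......
After op 3 (insert('n')): buffer="nlnnlvccu" (len 9), cursors c1@1 c2@4 c3@4, authorship 1.23.....
Authorship (.=original, N=cursor N): 1 . 2 3 . . . . .
Index 2: author = 2

Answer: cursor 2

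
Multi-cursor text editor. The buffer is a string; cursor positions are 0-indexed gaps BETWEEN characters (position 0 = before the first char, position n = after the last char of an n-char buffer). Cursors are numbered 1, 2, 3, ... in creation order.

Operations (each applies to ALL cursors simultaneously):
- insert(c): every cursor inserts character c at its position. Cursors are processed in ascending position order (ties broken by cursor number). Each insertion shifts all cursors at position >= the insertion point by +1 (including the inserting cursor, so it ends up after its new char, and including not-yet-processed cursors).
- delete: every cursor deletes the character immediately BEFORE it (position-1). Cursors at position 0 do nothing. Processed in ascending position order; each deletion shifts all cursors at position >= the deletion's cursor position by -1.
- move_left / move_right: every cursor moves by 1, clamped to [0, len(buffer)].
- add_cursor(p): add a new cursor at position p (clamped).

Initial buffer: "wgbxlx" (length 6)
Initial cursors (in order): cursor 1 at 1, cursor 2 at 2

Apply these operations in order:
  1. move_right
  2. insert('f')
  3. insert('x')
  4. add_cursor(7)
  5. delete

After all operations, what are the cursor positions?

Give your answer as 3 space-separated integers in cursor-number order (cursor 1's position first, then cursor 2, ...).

After op 1 (move_right): buffer="wgbxlx" (len 6), cursors c1@2 c2@3, authorship ......
After op 2 (insert('f')): buffer="wgfbfxlx" (len 8), cursors c1@3 c2@5, authorship ..1.2...
After op 3 (insert('x')): buffer="wgfxbfxxlx" (len 10), cursors c1@4 c2@7, authorship ..11.22...
After op 4 (add_cursor(7)): buffer="wgfxbfxxlx" (len 10), cursors c1@4 c2@7 c3@7, authorship ..11.22...
After op 5 (delete): buffer="wgfbxlx" (len 7), cursors c1@3 c2@4 c3@4, authorship ..1....

Answer: 3 4 4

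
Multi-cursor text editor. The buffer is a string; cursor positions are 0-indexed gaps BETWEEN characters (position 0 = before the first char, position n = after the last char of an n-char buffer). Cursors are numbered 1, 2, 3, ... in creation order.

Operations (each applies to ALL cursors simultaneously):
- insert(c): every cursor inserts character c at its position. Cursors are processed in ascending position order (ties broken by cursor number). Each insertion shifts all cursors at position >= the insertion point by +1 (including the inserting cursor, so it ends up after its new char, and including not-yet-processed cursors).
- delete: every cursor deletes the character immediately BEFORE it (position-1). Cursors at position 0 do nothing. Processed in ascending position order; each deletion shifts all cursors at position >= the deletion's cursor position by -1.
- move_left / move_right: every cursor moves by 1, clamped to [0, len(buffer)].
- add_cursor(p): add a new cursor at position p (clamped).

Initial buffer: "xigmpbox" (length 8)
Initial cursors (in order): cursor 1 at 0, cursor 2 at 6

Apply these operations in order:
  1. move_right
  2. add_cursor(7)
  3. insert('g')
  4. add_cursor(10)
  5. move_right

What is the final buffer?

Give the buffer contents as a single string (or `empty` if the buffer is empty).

Answer: xgigmpboggx

Derivation:
After op 1 (move_right): buffer="xigmpbox" (len 8), cursors c1@1 c2@7, authorship ........
After op 2 (add_cursor(7)): buffer="xigmpbox" (len 8), cursors c1@1 c2@7 c3@7, authorship ........
After op 3 (insert('g')): buffer="xgigmpboggx" (len 11), cursors c1@2 c2@10 c3@10, authorship .1......23.
After op 4 (add_cursor(10)): buffer="xgigmpboggx" (len 11), cursors c1@2 c2@10 c3@10 c4@10, authorship .1......23.
After op 5 (move_right): buffer="xgigmpboggx" (len 11), cursors c1@3 c2@11 c3@11 c4@11, authorship .1......23.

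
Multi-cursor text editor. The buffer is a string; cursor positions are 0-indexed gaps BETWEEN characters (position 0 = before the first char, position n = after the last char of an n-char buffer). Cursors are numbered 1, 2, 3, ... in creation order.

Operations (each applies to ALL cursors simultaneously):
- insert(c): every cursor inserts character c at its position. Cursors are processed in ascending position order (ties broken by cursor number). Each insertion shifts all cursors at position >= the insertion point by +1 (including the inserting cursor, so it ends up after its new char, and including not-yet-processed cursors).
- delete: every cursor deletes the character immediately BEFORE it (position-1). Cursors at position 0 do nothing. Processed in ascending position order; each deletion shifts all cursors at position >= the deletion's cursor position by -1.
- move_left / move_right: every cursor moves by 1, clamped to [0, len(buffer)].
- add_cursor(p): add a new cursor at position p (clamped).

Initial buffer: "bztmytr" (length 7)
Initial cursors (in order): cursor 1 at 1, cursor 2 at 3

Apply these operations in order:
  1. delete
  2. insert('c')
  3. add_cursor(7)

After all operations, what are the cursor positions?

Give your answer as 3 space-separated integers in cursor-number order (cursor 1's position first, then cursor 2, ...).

Answer: 1 3 7

Derivation:
After op 1 (delete): buffer="zmytr" (len 5), cursors c1@0 c2@1, authorship .....
After op 2 (insert('c')): buffer="czcmytr" (len 7), cursors c1@1 c2@3, authorship 1.2....
After op 3 (add_cursor(7)): buffer="czcmytr" (len 7), cursors c1@1 c2@3 c3@7, authorship 1.2....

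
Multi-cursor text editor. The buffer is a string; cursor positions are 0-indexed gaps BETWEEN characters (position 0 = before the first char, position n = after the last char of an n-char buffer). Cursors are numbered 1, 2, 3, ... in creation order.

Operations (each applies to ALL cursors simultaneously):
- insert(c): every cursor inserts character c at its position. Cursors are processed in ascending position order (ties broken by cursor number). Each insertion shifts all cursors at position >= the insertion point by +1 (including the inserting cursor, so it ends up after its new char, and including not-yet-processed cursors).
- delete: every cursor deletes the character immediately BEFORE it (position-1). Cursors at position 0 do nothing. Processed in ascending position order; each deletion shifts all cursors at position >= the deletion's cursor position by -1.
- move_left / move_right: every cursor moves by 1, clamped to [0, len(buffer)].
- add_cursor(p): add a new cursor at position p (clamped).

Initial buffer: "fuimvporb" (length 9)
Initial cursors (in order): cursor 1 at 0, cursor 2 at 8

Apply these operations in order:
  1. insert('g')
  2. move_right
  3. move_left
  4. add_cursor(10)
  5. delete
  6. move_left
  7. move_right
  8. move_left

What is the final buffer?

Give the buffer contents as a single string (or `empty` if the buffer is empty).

After op 1 (insert('g')): buffer="gfuimvporgb" (len 11), cursors c1@1 c2@10, authorship 1........2.
After op 2 (move_right): buffer="gfuimvporgb" (len 11), cursors c1@2 c2@11, authorship 1........2.
After op 3 (move_left): buffer="gfuimvporgb" (len 11), cursors c1@1 c2@10, authorship 1........2.
After op 4 (add_cursor(10)): buffer="gfuimvporgb" (len 11), cursors c1@1 c2@10 c3@10, authorship 1........2.
After op 5 (delete): buffer="fuimvpob" (len 8), cursors c1@0 c2@7 c3@7, authorship ........
After op 6 (move_left): buffer="fuimvpob" (len 8), cursors c1@0 c2@6 c3@6, authorship ........
After op 7 (move_right): buffer="fuimvpob" (len 8), cursors c1@1 c2@7 c3@7, authorship ........
After op 8 (move_left): buffer="fuimvpob" (len 8), cursors c1@0 c2@6 c3@6, authorship ........

Answer: fuimvpob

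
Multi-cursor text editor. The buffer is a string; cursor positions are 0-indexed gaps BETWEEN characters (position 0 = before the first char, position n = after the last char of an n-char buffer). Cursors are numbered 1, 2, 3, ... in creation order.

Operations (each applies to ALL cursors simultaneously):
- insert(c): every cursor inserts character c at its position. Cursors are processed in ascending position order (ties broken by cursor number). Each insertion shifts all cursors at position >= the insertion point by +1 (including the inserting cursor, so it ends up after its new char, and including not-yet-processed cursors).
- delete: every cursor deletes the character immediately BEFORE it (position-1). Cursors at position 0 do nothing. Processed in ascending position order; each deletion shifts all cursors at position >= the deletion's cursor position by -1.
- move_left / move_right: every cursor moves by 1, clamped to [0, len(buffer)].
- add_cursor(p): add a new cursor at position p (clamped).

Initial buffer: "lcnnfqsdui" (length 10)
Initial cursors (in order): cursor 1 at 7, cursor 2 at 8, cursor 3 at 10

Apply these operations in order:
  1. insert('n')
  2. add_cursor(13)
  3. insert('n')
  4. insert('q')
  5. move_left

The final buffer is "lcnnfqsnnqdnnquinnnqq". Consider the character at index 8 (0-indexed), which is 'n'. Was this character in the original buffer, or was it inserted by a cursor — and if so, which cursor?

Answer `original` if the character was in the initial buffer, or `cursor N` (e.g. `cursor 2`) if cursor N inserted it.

After op 1 (insert('n')): buffer="lcnnfqsndnuin" (len 13), cursors c1@8 c2@10 c3@13, authorship .......1.2..3
After op 2 (add_cursor(13)): buffer="lcnnfqsndnuin" (len 13), cursors c1@8 c2@10 c3@13 c4@13, authorship .......1.2..3
After op 3 (insert('n')): buffer="lcnnfqsnndnnuinnn" (len 17), cursors c1@9 c2@12 c3@17 c4@17, authorship .......11.22..334
After op 4 (insert('q')): buffer="lcnnfqsnnqdnnquinnnqq" (len 21), cursors c1@10 c2@14 c3@21 c4@21, authorship .......111.222..33434
After op 5 (move_left): buffer="lcnnfqsnnqdnnquinnnqq" (len 21), cursors c1@9 c2@13 c3@20 c4@20, authorship .......111.222..33434
Authorship (.=original, N=cursor N): . . . . . . . 1 1 1 . 2 2 2 . . 3 3 4 3 4
Index 8: author = 1

Answer: cursor 1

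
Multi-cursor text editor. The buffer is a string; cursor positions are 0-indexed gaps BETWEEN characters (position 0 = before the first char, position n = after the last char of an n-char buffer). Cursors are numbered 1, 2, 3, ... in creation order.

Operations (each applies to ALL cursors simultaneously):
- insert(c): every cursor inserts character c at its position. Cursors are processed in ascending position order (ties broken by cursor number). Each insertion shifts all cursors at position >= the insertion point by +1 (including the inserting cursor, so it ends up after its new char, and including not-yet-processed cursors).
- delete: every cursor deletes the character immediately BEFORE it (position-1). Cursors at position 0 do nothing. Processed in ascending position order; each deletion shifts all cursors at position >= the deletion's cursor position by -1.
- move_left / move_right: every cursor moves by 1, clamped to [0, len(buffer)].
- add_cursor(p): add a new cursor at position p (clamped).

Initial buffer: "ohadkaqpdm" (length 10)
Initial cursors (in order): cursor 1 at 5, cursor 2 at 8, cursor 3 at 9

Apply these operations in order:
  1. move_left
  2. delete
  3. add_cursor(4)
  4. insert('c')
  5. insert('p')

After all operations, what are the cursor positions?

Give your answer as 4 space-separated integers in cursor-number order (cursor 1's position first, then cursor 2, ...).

After op 1 (move_left): buffer="ohadkaqpdm" (len 10), cursors c1@4 c2@7 c3@8, authorship ..........
After op 2 (delete): buffer="ohakadm" (len 7), cursors c1@3 c2@5 c3@5, authorship .......
After op 3 (add_cursor(4)): buffer="ohakadm" (len 7), cursors c1@3 c4@4 c2@5 c3@5, authorship .......
After op 4 (insert('c')): buffer="ohackcaccdm" (len 11), cursors c1@4 c4@6 c2@9 c3@9, authorship ...1.4.23..
After op 5 (insert('p')): buffer="ohacpkcpaccppdm" (len 15), cursors c1@5 c4@8 c2@13 c3@13, authorship ...11.44.2323..

Answer: 5 13 13 8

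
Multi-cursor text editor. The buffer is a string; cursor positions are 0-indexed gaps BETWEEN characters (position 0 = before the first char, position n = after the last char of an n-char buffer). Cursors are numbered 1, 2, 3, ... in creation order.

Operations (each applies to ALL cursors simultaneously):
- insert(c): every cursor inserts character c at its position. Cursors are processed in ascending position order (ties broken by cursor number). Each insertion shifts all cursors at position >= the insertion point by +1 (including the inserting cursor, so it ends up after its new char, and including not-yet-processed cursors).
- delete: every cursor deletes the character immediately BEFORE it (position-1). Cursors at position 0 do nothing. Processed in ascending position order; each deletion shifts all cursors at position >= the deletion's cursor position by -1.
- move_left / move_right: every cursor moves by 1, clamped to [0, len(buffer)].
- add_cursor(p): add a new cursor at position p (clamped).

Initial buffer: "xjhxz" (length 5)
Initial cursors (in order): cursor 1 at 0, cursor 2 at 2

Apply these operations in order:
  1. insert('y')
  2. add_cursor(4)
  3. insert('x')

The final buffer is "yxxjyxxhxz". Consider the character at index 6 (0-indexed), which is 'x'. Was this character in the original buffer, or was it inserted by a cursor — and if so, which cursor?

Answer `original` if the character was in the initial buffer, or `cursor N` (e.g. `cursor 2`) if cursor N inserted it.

Answer: cursor 3

Derivation:
After op 1 (insert('y')): buffer="yxjyhxz" (len 7), cursors c1@1 c2@4, authorship 1..2...
After op 2 (add_cursor(4)): buffer="yxjyhxz" (len 7), cursors c1@1 c2@4 c3@4, authorship 1..2...
After op 3 (insert('x')): buffer="yxxjyxxhxz" (len 10), cursors c1@2 c2@7 c3@7, authorship 11..223...
Authorship (.=original, N=cursor N): 1 1 . . 2 2 3 . . .
Index 6: author = 3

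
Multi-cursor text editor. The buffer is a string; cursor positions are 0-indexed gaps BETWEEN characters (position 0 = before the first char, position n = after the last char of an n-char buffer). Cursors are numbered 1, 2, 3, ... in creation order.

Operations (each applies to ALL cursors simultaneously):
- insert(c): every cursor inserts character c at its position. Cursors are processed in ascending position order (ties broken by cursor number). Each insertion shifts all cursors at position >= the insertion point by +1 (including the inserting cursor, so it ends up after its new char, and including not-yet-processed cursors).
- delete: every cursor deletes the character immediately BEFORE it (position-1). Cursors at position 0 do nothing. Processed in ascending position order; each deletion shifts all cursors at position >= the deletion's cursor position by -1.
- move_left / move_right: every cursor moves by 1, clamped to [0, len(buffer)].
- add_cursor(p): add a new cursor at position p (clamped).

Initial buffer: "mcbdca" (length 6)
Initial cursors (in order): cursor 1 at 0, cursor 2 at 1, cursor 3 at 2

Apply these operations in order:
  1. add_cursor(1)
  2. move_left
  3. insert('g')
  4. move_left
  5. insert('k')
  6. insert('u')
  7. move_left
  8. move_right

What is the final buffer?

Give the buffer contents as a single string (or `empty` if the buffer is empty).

After op 1 (add_cursor(1)): buffer="mcbdca" (len 6), cursors c1@0 c2@1 c4@1 c3@2, authorship ......
After op 2 (move_left): buffer="mcbdca" (len 6), cursors c1@0 c2@0 c4@0 c3@1, authorship ......
After op 3 (insert('g')): buffer="gggmgcbdca" (len 10), cursors c1@3 c2@3 c4@3 c3@5, authorship 124.3.....
After op 4 (move_left): buffer="gggmgcbdca" (len 10), cursors c1@2 c2@2 c4@2 c3@4, authorship 124.3.....
After op 5 (insert('k')): buffer="ggkkkgmkgcbdca" (len 14), cursors c1@5 c2@5 c4@5 c3@8, authorship 121244.33.....
After op 6 (insert('u')): buffer="ggkkkuuugmkugcbdca" (len 18), cursors c1@8 c2@8 c4@8 c3@12, authorship 121241244.333.....
After op 7 (move_left): buffer="ggkkkuuugmkugcbdca" (len 18), cursors c1@7 c2@7 c4@7 c3@11, authorship 121241244.333.....
After op 8 (move_right): buffer="ggkkkuuugmkugcbdca" (len 18), cursors c1@8 c2@8 c4@8 c3@12, authorship 121241244.333.....

Answer: ggkkkuuugmkugcbdca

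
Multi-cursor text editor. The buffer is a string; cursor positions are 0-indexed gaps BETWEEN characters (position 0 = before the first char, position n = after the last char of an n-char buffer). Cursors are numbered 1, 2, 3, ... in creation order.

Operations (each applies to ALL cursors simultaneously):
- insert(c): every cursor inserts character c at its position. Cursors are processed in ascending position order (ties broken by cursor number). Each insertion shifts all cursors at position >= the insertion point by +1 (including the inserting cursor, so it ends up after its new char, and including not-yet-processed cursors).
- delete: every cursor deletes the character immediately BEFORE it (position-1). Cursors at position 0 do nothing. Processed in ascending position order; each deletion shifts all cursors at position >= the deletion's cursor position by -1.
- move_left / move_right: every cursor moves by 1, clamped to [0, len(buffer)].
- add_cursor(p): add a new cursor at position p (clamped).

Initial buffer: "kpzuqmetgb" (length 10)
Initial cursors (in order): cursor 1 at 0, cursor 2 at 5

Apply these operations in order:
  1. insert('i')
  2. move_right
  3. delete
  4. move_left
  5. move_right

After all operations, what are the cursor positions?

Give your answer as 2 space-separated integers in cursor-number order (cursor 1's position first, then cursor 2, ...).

After op 1 (insert('i')): buffer="ikpzuqimetgb" (len 12), cursors c1@1 c2@7, authorship 1.....2.....
After op 2 (move_right): buffer="ikpzuqimetgb" (len 12), cursors c1@2 c2@8, authorship 1.....2.....
After op 3 (delete): buffer="ipzuqietgb" (len 10), cursors c1@1 c2@6, authorship 1....2....
After op 4 (move_left): buffer="ipzuqietgb" (len 10), cursors c1@0 c2@5, authorship 1....2....
After op 5 (move_right): buffer="ipzuqietgb" (len 10), cursors c1@1 c2@6, authorship 1....2....

Answer: 1 6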